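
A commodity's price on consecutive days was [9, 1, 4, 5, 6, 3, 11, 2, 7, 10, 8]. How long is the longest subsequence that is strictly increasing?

6

Track the smallest tail for each achievable length (strict):
9 → extends → [9]
1 → replaces 9 → [1]
4 → extends → [1, 4]
5 → extends → [1, 4, 5]
6 → extends → [1, 4, 5, 6]
3 → replaces 4 → [1, 3, 5, 6]
11 → extends → [1, 3, 5, 6, 11]
2 → replaces 3 → [1, 2, 5, 6, 11]
7 → replaces 11 → [1, 2, 5, 6, 7]
10 → extends → [1, 2, 5, 6, 7, 10]
8 → replaces 10 → [1, 2, 5, 6, 7, 8]
Six tails, so the longest strictly increasing subsequence has length 6 (e.g. 1, 4, 5, 6, 7, 10).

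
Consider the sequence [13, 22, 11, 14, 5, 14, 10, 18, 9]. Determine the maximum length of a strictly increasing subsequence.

Let dp[i] be the length of the longest such subsequence ending at index i:
i:      1  2  3  4  5  6  7  8  9
a[i]:  13 22 11 14  5 14 10 18  9
dp:     1  2  1  2  1  2  2  3  2
Maximum dp value is 3.

3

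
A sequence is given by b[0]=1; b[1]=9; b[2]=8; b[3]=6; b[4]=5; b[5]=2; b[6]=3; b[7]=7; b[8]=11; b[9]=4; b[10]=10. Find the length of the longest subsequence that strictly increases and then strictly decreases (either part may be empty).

inc[i] = longest strictly increasing subsequence ending at i; dec[i] = longest strictly decreasing subsequence starting at i:
i:      0  1  2  3  4  5  6  7  8  9 10
b[i]:   1  9  8  6  5  2  3  7 11  4 10
inc:    1  2  2  2  2  2  3  4  5  4  5
dec:    1  5  4  3  2  1  1  2  2  1  1
Best peak at i=1 (value 9): inc=2, dec=5, length 2+5−1 = 6.

6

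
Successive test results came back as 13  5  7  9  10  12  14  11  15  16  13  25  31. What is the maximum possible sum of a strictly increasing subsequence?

144

Let S[i] be the best sum of a strictly increasing subsequence ending at i:
i:       1   2   3   4   5   6   7   8   9  10  11  12  13
a[i]:   13   5   7   9  10  12  14  11  15  16  13  25  31
S:      13   5  12  21  31  43  57  42  72  88  56 113 144
Maximum is 144 (e.g. 5 + 7 + 9 + 10 + 12 + 14 + 15 + 16 + 25 + 31).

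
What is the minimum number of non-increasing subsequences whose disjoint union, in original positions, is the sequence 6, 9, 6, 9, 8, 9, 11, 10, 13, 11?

5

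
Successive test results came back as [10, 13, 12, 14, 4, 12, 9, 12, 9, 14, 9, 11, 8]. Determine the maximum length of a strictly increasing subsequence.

Track the smallest tail for each achievable length (strict):
10 → extends → [10]
13 → extends → [10, 13]
12 → replaces 13 → [10, 12]
14 → extends → [10, 12, 14]
4 → replaces 10 → [4, 12, 14]
12 → already a tail → [4, 12, 14]
9 → replaces 12 → [4, 9, 14]
12 → replaces 14 → [4, 9, 12]
9 → already a tail → [4, 9, 12]
14 → extends → [4, 9, 12, 14]
9 → already a tail → [4, 9, 12, 14]
11 → replaces 12 → [4, 9, 11, 14]
8 → replaces 9 → [4, 8, 11, 14]
Four tails, so the longest strictly increasing subsequence has length 4 (e.g. 4, 9, 12, 14).

4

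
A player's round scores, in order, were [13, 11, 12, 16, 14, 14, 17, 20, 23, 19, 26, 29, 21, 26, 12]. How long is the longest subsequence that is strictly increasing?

8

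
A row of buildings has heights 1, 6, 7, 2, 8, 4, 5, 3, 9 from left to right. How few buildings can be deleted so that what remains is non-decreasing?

Fewest deletions = n − (longest non-decreasing subsequence).
i:     1 2 3 4 5 6 7 8 9
a[i]:  1 6 7 2 8 4 5 3 9
dp:    1 2 3 2 4 3 4 3 5
max dp = 5, so deletions = 9 − 5 = 4.

4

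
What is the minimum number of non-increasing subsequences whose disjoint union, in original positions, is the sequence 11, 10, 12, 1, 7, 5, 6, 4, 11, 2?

The minimum number of non-increasing subsequences covering a sequence equals the length of its longest strictly increasing subsequence.
LIS length is 4 (e.g. 1, 5, 6, 11), so 4 piles are needed.

4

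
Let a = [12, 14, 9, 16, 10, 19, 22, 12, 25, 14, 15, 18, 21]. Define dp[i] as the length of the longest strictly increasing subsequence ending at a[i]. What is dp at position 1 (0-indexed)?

2

dp[i] = 1 + max{dp[j] : j<i, a[j]<a[i]} (or 1 if no such j):
i:      0  1  2  3  4  5  6  7  8  9 10 11 12
a[i]:  12 14  9 16 10 19 22 12 25 14 15 18 21
dp:     1  2  1  3  2  4  5  3  6  4  5  6  7
At index 1 the value is 2.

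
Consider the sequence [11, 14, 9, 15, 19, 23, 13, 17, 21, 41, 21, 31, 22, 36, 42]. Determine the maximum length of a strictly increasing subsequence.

8

Track the smallest tail for each achievable length (strict):
11 → extends → [11]
14 → extends → [11, 14]
9 → replaces 11 → [9, 14]
15 → extends → [9, 14, 15]
19 → extends → [9, 14, 15, 19]
23 → extends → [9, 14, 15, 19, 23]
13 → replaces 14 → [9, 13, 15, 19, 23]
17 → replaces 19 → [9, 13, 15, 17, 23]
21 → replaces 23 → [9, 13, 15, 17, 21]
41 → extends → [9, 13, 15, 17, 21, 41]
21 → already a tail → [9, 13, 15, 17, 21, 41]
31 → replaces 41 → [9, 13, 15, 17, 21, 31]
22 → replaces 31 → [9, 13, 15, 17, 21, 22]
36 → extends → [9, 13, 15, 17, 21, 22, 36]
42 → extends → [9, 13, 15, 17, 21, 22, 36, 42]
Eight tails, so the longest strictly increasing subsequence has length 8 (e.g. 11, 14, 15, 19, 23, 31, 36, 42).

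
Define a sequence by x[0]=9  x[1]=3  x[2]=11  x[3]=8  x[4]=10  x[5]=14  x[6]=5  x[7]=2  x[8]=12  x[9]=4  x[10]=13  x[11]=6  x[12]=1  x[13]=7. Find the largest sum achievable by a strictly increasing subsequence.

Let S[i] be the best sum of a strictly increasing subsequence ending at i:
i:      0  1  2  3  4  5  6  7  8  9 10 11 12 13
x[i]:   9  3 11  8 10 14  5  2 12  4 13  6  1  7
S:      9  3 20 11 21 35  8  2 33  7 46 14  1 21
Maximum is 46 (e.g. 3 + 8 + 10 + 12 + 13).

46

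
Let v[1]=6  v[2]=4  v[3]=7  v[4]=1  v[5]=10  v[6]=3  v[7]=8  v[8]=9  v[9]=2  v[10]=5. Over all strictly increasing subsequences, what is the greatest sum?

Let S[i] be the best sum of a strictly increasing subsequence ending at i:
i:      1  2  3  4  5  6  7  8  9 10
v[i]:   6  4  7  1 10  3  8  9  2  5
S:      6  4 13  1 23  4 21 30  3  9
Maximum is 30 (e.g. 6 + 7 + 8 + 9).

30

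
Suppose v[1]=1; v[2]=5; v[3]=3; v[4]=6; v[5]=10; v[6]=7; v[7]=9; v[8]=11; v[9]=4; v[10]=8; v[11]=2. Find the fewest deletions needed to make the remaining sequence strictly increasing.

5

Fewest deletions = n − (longest strictly increasing subsequence).
Patience tails:
1 → extends → [1]
5 → extends → [1, 5]
3 → replaces 5 → [1, 3]
6 → extends → [1, 3, 6]
10 → extends → [1, 3, 6, 10]
7 → replaces 10 → [1, 3, 6, 7]
9 → extends → [1, 3, 6, 7, 9]
11 → extends → [1, 3, 6, 7, 9, 11]
4 → replaces 6 → [1, 3, 4, 7, 9, 11]
8 → replaces 9 → [1, 3, 4, 7, 8, 11]
2 → replaces 3 → [1, 2, 4, 7, 8, 11]
Longest strictly increasing subsequence has length 6, so deletions = 11 − 6 = 5.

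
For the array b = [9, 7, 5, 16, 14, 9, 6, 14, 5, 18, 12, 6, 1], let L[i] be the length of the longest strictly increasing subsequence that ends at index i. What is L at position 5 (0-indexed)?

2

dp[i] = 1 + max{dp[j] : j<i, b[j]<b[i]} (or 1 if no such j):
i:      0  1  2  3  4  5  6  7  8  9 10 11 12
b[i]:   9  7  5 16 14  9  6 14  5 18 12  6  1
dp:     1  1  1  2  2  2  2  3  1  4  3  2  1
At index 5 the value is 2.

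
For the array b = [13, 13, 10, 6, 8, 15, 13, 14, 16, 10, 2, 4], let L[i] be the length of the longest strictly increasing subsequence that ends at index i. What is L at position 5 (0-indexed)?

dp[i] = 1 + max{dp[j] : j<i, b[j]<b[i]} (or 1 if no such j):
i:      0  1  2  3  4  5  6  7  8  9 10 11
b[i]:  13 13 10  6  8 15 13 14 16 10  2  4
dp:     1  1  1  1  2  3  3  4  5  3  1  2
At index 5 the value is 3.

3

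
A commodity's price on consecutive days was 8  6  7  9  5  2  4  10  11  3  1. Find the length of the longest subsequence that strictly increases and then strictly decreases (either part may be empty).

inc[i] = longest strictly increasing subsequence ending at i; dec[i] = longest strictly decreasing subsequence starting at i:
i:      1  2  3  4  5  6  7  8  9 10 11
a[i]:   8  6  7  9  5  2  4 10 11  3  1
inc:    1  1  2  3  1  1  2  4  5  2  1
dec:    6  5  5  5  4  2  3  3  3  2  1
Best peak at i=4 (value 9): inc=3, dec=5, length 3+5−1 = 7.

7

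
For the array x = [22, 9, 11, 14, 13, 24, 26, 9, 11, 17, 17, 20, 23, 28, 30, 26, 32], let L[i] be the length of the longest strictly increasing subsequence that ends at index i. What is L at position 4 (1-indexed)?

dp[i] = 1 + max{dp[j] : j<i, x[j]<x[i]} (or 1 if no such j):
i:      1  2  3  4  5  6  7  8  9 10 11 12 13 14 15 16 17
x[i]:  22  9 11 14 13 24 26  9 11 17 17 20 23 28 30 26 32
dp:     1  1  2  3  3  4  5  1  2  4  4  5  6  7  8  7  9
At index 4 the value is 3.

3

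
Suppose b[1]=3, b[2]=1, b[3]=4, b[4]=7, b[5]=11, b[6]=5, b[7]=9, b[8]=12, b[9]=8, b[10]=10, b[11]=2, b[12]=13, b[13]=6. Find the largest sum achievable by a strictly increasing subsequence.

50

Let S[i] be the best sum of a strictly increasing subsequence ending at i:
i:      1  2  3  4  5  6  7  8  9 10 11 12 13
b[i]:   3  1  4  7 11  5  9 12  8 10  2 13  6
S:      3  1  7 14 25 12 23 37 22 33  3 50 18
Maximum is 50 (e.g. 3 + 4 + 7 + 11 + 12 + 13).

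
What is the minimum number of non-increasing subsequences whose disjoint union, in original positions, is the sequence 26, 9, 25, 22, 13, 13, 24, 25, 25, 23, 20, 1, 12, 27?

5

The minimum number of non-increasing subsequences covering a sequence equals the length of its longest strictly increasing subsequence.
LIS length is 5 (e.g. 9, 22, 24, 25, 27), so 5 piles are needed.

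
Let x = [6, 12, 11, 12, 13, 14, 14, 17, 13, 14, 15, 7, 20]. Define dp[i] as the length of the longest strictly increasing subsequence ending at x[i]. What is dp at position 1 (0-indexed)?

dp[i] = 1 + max{dp[j] : j<i, x[j]<x[i]} (or 1 if no such j):
i:      0  1  2  3  4  5  6  7  8  9 10 11 12
x[i]:   6 12 11 12 13 14 14 17 13 14 15  7 20
dp:     1  2  2  3  4  5  5  6  4  5  6  2  7
At index 1 the value is 2.

2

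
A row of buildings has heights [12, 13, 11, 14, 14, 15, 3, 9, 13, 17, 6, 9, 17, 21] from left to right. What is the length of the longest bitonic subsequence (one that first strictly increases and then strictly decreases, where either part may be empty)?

inc[i] = longest strictly increasing subsequence ending at i; dec[i] = longest strictly decreasing subsequence starting at i:
i:      1  2  3  4  5  6  7  8  9 10 11 12 13 14
a[i]:  12 13 11 14 14 15  3  9 13 17  6  9 17 21
inc:    1  2  1  3  3  4  1  2  3  5  2  3  5  6
dec:    4  4  3  3  3  3  1  2  2  2  1  1  1  1
Best peak at i=6 (value 15): inc=4, dec=3, length 4+3−1 = 6.

6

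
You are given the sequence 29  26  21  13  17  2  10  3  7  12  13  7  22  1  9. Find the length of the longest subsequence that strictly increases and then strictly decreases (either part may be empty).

inc[i] = longest strictly increasing subsequence ending at i; dec[i] = longest strictly decreasing subsequence starting at i:
i:      1  2  3  4  5  6  7  8  9 10 11 12 13 14 15
a[i]:  29 26 21 13 17  2 10  3  7 12 13  7 22  1  9
inc:    1  1  1  1  2  1  2  2  3  4  5  3  6  1  4
dec:    7  6  5  4  4  2  3  2  2  3  3  2  2  1  1
Best peak at i=1 (value 29): inc=1, dec=7, length 1+7−1 = 7.

7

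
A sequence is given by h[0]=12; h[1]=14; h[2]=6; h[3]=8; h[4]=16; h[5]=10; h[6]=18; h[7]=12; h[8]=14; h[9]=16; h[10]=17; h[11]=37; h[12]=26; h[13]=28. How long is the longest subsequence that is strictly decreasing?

2

Negate each value so 'decreasing' becomes 'increasing', then run patience tails on the negated sequence:
-12 → extends → [-12]
-14 → replaces -12 → [-14]
-6 → extends → [-14, -6]
-8 → replaces -6 → [-14, -8]
-16 → replaces -14 → [-16, -8]
-10 → replaces -8 → [-16, -10]
-18 → replaces -16 → [-18, -10]
-12 → replaces -10 → [-18, -12]
-14 → replaces -12 → [-18, -14]
-16 → replaces -14 → [-18, -16]
-17 → replaces -16 → [-18, -17]
-37 → replaces -18 → [-37, -17]
-26 → replaces -17 → [-37, -26]
-28 → replaces -26 → [-37, -28]
Two tails, so the longest strictly decreasing subsequence of the original has length 2.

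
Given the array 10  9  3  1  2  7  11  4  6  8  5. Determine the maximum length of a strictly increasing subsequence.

Let dp[i] be the length of the longest such subsequence ending at index i:
i:      1  2  3  4  5  6  7  8  9 10 11
a[i]:  10  9  3  1  2  7 11  4  6  8  5
dp:     1  1  1  1  2  3  4  3  4  5  4
Maximum dp value is 5.

5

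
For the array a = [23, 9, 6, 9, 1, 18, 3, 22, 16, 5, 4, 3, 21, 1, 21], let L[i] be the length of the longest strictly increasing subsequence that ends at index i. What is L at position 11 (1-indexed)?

3

dp[i] = 1 + max{dp[j] : j<i, a[j]<a[i]} (or 1 if no such j):
i:      1  2  3  4  5  6  7  8  9 10 11 12 13 14 15
a[i]:  23  9  6  9  1 18  3 22 16  5  4  3 21  1 21
dp:     1  1  1  2  1  3  2  4  3  3  3  2  4  1  4
At index 11 the value is 3.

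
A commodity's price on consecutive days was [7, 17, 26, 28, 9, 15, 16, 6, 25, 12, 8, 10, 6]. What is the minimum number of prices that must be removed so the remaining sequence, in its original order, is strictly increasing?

Fewest deletions = n − (longest strictly increasing subsequence).
Patience tails:
7 → extends → [7]
17 → extends → [7, 17]
26 → extends → [7, 17, 26]
28 → extends → [7, 17, 26, 28]
9 → replaces 17 → [7, 9, 26, 28]
15 → replaces 26 → [7, 9, 15, 28]
16 → replaces 28 → [7, 9, 15, 16]
6 → replaces 7 → [6, 9, 15, 16]
25 → extends → [6, 9, 15, 16, 25]
12 → replaces 15 → [6, 9, 12, 16, 25]
8 → replaces 9 → [6, 8, 12, 16, 25]
10 → replaces 12 → [6, 8, 10, 16, 25]
6 → already a tail → [6, 8, 10, 16, 25]
Longest strictly increasing subsequence has length 5, so deletions = 13 − 5 = 8.

8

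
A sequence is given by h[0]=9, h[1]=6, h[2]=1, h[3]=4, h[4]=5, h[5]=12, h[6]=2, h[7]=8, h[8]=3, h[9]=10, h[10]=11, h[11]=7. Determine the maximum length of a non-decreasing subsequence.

Let dp[i] be the length of the longest such subsequence ending at index i:
i:      0  1  2  3  4  5  6  7  8  9 10 11
h[i]:   9  6  1  4  5 12  2  8  3 10 11  7
dp:     1  1  1  2  3  4  2  4  3  5  6  4
Maximum dp value is 6.

6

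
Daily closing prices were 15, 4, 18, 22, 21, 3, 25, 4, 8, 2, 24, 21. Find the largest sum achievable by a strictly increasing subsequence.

Let S[i] be the best sum of a strictly increasing subsequence ending at i:
i:      1  2  3  4  5  6  7  8  9 10 11 12
a[i]:  15  4 18 22 21  3 25  4  8  2 24 21
S:     15  4 33 55 54  3 80  7 15  2 79 54
Maximum is 80 (e.g. 15 + 18 + 22 + 25).

80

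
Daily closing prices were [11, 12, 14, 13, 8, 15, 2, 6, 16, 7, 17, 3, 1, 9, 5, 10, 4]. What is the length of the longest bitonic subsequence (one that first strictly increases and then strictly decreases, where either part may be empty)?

inc[i] = longest strictly increasing subsequence ending at i; dec[i] = longest strictly decreasing subsequence starting at i:
i:      1  2  3  4  5  6  7  8  9 10 11 12 13 14 15 16 17
a[i]:  11 12 14 13  8 15  2  6 16  7 17  3  1  9  5 10  4
inc:    1  2  3  3  1  4  1  2  5  3  6  2  1  4  3  5  3
dec:    5  5  6  5  4  4  2  3  4  3  4  2  1  3  2  2  1
Best peak at i=11 (value 17): inc=6, dec=4, length 6+4−1 = 9.

9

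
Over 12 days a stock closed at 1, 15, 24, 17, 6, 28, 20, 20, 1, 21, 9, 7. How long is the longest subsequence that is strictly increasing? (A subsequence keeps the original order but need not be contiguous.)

5

Let dp[i] be the length of the longest such subsequence ending at index i:
i:      1  2  3  4  5  6  7  8  9 10 11 12
a[i]:   1 15 24 17  6 28 20 20  1 21  9  7
dp:     1  2  3  3  2  4  4  4  1  5  3  3
Maximum dp value is 5.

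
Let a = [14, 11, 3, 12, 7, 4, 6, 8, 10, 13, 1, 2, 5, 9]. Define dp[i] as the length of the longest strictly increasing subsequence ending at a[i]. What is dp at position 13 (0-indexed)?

5

dp[i] = 1 + max{dp[j] : j<i, a[j]<a[i]} (or 1 if no such j):
i:      0  1  2  3  4  5  6  7  8  9 10 11 12 13
a[i]:  14 11  3 12  7  4  6  8 10 13  1  2  5  9
dp:     1  1  1  2  2  2  3  4  5  6  1  2  3  5
At index 13 the value is 5.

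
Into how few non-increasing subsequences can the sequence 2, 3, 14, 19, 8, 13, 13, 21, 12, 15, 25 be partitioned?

6

Place each on the leftmost legal pile:
2 → new pile 1 (tops now [2])
3 → new pile 2 (tops now [2, 3])
14 → new pile 3 (tops now [2, 3, 14])
19 → new pile 4 (tops now [2, 3, 14, 19])
8 → pile 3 (tops now [2, 3, 8, 19])
13 → pile 4 (tops now [2, 3, 8, 13])
13 → pile 4 (tops now [2, 3, 8, 13])
21 → new pile 5 (tops now [2, 3, 8, 13, 21])
12 → pile 4 (tops now [2, 3, 8, 12, 21])
15 → pile 5 (tops now [2, 3, 8, 12, 15])
25 → new pile 6 (tops now [2, 3, 8, 12, 15, 25])
Six piles.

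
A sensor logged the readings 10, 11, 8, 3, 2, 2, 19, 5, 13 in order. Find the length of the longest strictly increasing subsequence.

Track the smallest tail for each achievable length (strict):
10 → extends → [10]
11 → extends → [10, 11]
8 → replaces 10 → [8, 11]
3 → replaces 8 → [3, 11]
2 → replaces 3 → [2, 11]
2 → already a tail → [2, 11]
19 → extends → [2, 11, 19]
5 → replaces 11 → [2, 5, 19]
13 → replaces 19 → [2, 5, 13]
Three tails, so the longest strictly increasing subsequence has length 3 (e.g. 10, 11, 19).

3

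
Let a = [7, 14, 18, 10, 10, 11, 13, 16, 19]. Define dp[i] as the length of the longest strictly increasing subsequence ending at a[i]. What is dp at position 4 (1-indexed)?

2

dp[i] = 1 + max{dp[j] : j<i, a[j]<a[i]} (or 1 if no such j):
i:      1  2  3  4  5  6  7  8  9
a[i]:   7 14 18 10 10 11 13 16 19
dp:     1  2  3  2  2  3  4  5  6
At index 4 the value is 2.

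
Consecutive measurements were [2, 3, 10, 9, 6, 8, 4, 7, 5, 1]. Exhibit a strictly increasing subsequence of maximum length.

Patience tails give the LIS length; then backtrack through the dp parents:
2 → extends → [2]
3 → extends → [2, 3]
10 → extends → [2, 3, 10]
9 → replaces 10 → [2, 3, 9]
6 → replaces 9 → [2, 3, 6]
8 → extends → [2, 3, 6, 8]
4 → replaces 6 → [2, 3, 4, 8]
7 → replaces 8 → [2, 3, 4, 7]
5 → replaces 7 → [2, 3, 4, 5]
1 → replaces 2 → [1, 3, 4, 5]
Length 4; one witness is 2, 3, 6, 8.

2, 3, 6, 8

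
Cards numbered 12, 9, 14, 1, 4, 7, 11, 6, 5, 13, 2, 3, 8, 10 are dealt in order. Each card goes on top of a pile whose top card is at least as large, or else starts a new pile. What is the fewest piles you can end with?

Place each on the leftmost legal pile:
12 → new pile 1 (tops now [12])
9 → pile 1 (tops now [9])
14 → new pile 2 (tops now [9, 14])
1 → pile 1 (tops now [1, 14])
4 → pile 2 (tops now [1, 4])
7 → new pile 3 (tops now [1, 4, 7])
11 → new pile 4 (tops now [1, 4, 7, 11])
6 → pile 3 (tops now [1, 4, 6, 11])
5 → pile 3 (tops now [1, 4, 5, 11])
13 → new pile 5 (tops now [1, 4, 5, 11, 13])
2 → pile 2 (tops now [1, 2, 5, 11, 13])
3 → pile 3 (tops now [1, 2, 3, 11, 13])
8 → pile 4 (tops now [1, 2, 3, 8, 13])
10 → pile 5 (tops now [1, 2, 3, 8, 10])
Five piles.

5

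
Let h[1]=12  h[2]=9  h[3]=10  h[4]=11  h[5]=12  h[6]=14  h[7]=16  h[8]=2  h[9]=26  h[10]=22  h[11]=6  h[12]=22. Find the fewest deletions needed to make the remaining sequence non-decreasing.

4

Fewest deletions = n − (longest non-decreasing subsequence).
Patience tails:
12 → extends → [12]
9 → replaces 12 → [9]
10 → extends → [9, 10]
11 → extends → [9, 10, 11]
12 → extends → [9, 10, 11, 12]
14 → extends → [9, 10, 11, 12, 14]
16 → extends → [9, 10, 11, 12, 14, 16]
2 → replaces 9 → [2, 10, 11, 12, 14, 16]
26 → extends → [2, 10, 11, 12, 14, 16, 26]
22 → replaces 26 → [2, 10, 11, 12, 14, 16, 22]
6 → replaces 10 → [2, 6, 11, 12, 14, 16, 22]
22 → extends → [2, 6, 11, 12, 14, 16, 22, 22]
Longest non-decreasing subsequence has length 8, so deletions = 12 − 8 = 4.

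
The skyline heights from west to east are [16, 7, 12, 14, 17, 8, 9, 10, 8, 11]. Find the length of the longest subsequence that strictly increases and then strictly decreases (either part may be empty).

inc[i] = longest strictly increasing subsequence ending at i; dec[i] = longest strictly decreasing subsequence starting at i:
i:      1  2  3  4  5  6  7  8  9 10
a[i]:  16  7 12 14 17  8  9 10  8 11
inc:    1  1  2  3  4  2  3  4  2  5
dec:    4  1  3  3  3  1  2  2  1  1
Best peak at i=5 (value 17): inc=4, dec=3, length 4+3−1 = 6.

6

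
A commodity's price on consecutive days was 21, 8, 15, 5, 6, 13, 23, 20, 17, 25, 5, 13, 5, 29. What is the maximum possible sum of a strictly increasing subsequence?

101

Let S[i] be the best sum of a strictly increasing subsequence ending at i:
i:       1   2   3   4   5   6   7   8   9  10  11  12  13  14
a[i]:   21   8  15   5   6  13  23  20  17  25   5  13   5  29
S:      21   8  23   5  11  24  47  44  41  72   5  24   5 101
Maximum is 101 (e.g. 5 + 6 + 13 + 23 + 25 + 29).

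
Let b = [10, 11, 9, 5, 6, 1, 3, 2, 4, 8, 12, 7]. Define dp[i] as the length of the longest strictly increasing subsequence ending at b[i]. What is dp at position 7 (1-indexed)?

2

dp[i] = 1 + max{dp[j] : j<i, b[j]<b[i]} (or 1 if no such j):
i:      1  2  3  4  5  6  7  8  9 10 11 12
b[i]:  10 11  9  5  6  1  3  2  4  8 12  7
dp:     1  2  1  1  2  1  2  2  3  4  5  4
At index 7 the value is 2.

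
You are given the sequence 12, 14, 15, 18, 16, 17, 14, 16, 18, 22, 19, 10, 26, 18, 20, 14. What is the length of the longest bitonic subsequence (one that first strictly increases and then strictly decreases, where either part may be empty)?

10

inc[i] = longest strictly increasing subsequence ending at i; dec[i] = longest strictly decreasing subsequence starting at i:
i:      1  2  3  4  5  6  7  8  9 10 11 12 13 14 15 16
a[i]:  12 14 15 18 16 17 14 16 18 22 19 10 26 18 20 14
inc:    1  2  3  4  4  5  2  4  6  7  7  1  8  6  8  2
dec:    2  2  3  4  3  3  2  2  2  4  3  1  3  2  2  1
Best peak at i=10 (value 22): inc=7, dec=4, length 7+4−1 = 10.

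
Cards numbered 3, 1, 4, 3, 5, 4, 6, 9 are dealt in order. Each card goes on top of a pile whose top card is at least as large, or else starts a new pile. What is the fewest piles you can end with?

Place each on the leftmost legal pile:
3 → new pile 1 (tops now [3])
1 → pile 1 (tops now [1])
4 → new pile 2 (tops now [1, 4])
3 → pile 2 (tops now [1, 3])
5 → new pile 3 (tops now [1, 3, 5])
4 → pile 3 (tops now [1, 3, 4])
6 → new pile 4 (tops now [1, 3, 4, 6])
9 → new pile 5 (tops now [1, 3, 4, 6, 9])
Five piles.

5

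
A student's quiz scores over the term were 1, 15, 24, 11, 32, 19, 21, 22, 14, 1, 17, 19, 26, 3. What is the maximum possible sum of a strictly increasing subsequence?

104

Let S[i] be the best sum of a strictly increasing subsequence ending at i:
i:       1   2   3   4   5   6   7   8   9  10  11  12  13  14
a[i]:    1  15  24  11  32  19  21  22  14   1  17  19  26   3
S:       1  16  40  12  72  35  56  78  26   1  43  62 104   4
Maximum is 104 (e.g. 1 + 15 + 19 + 21 + 22 + 26).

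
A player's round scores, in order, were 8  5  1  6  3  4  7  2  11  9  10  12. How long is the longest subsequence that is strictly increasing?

Track the smallest tail for each achievable length (strict):
8 → extends → [8]
5 → replaces 8 → [5]
1 → replaces 5 → [1]
6 → extends → [1, 6]
3 → replaces 6 → [1, 3]
4 → extends → [1, 3, 4]
7 → extends → [1, 3, 4, 7]
2 → replaces 3 → [1, 2, 4, 7]
11 → extends → [1, 2, 4, 7, 11]
9 → replaces 11 → [1, 2, 4, 7, 9]
10 → extends → [1, 2, 4, 7, 9, 10]
12 → extends → [1, 2, 4, 7, 9, 10, 12]
Seven tails, so the longest strictly increasing subsequence has length 7 (e.g. 1, 3, 4, 7, 9, 10, 12).

7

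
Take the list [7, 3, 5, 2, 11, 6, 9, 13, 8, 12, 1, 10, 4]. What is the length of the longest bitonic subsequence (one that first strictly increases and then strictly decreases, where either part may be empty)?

inc[i] = longest strictly increasing subsequence ending at i; dec[i] = longest strictly decreasing subsequence starting at i:
i:      1  2  3  4  5  6  7  8  9 10 11 12 13
a[i]:   7  3  5  2 11  6  9 13  8 12  1 10  4
inc:    1  1  2  1  3  3  4  5  4  5  1  5  2
dec:    4  3  3  2  4  2  3  4  2  3  1  2  1
Best peak at i=8 (value 13): inc=5, dec=4, length 5+4−1 = 8.

8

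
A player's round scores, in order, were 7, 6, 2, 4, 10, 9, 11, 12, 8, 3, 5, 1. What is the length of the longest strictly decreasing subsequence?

Negate each value so 'decreasing' becomes 'increasing', then run patience tails on the negated sequence:
-7 → extends → [-7]
-6 → extends → [-7, -6]
-2 → extends → [-7, -6, -2]
-4 → replaces -2 → [-7, -6, -4]
-10 → replaces -7 → [-10, -6, -4]
-9 → replaces -6 → [-10, -9, -4]
-11 → replaces -10 → [-11, -9, -4]
-12 → replaces -11 → [-12, -9, -4]
-8 → replaces -4 → [-12, -9, -8]
-3 → extends → [-12, -9, -8, -3]
-5 → replaces -3 → [-12, -9, -8, -5]
-1 → extends → [-12, -9, -8, -5, -1]
Five tails, so the longest strictly decreasing subsequence of the original has length 5.

5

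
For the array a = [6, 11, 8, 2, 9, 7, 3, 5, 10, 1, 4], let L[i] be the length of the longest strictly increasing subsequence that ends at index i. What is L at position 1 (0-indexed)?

2

dp[i] = 1 + max{dp[j] : j<i, a[j]<a[i]} (or 1 if no such j):
i:      0  1  2  3  4  5  6  7  8  9 10
a[i]:   6 11  8  2  9  7  3  5 10  1  4
dp:     1  2  2  1  3  2  2  3  4  1  3
At index 1 the value is 2.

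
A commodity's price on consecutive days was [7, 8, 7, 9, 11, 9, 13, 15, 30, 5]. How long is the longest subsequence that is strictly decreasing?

3

Negate each value so 'decreasing' becomes 'increasing', then run patience tails on the negated sequence:
-7 → extends → [-7]
-8 → replaces -7 → [-8]
-7 → extends → [-8, -7]
-9 → replaces -8 → [-9, -7]
-11 → replaces -9 → [-11, -7]
-9 → replaces -7 → [-11, -9]
-13 → replaces -11 → [-13, -9]
-15 → replaces -13 → [-15, -9]
-30 → replaces -15 → [-30, -9]
-5 → extends → [-30, -9, -5]
Three tails, so the longest strictly decreasing subsequence of the original has length 3.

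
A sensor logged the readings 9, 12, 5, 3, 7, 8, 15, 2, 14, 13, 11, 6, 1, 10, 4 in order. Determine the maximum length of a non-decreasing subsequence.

Track the smallest tail for each achievable length (allowing ties):
9 → extends → [9]
12 → extends → [9, 12]
5 → replaces 9 → [5, 12]
3 → replaces 5 → [3, 12]
7 → replaces 12 → [3, 7]
8 → extends → [3, 7, 8]
15 → extends → [3, 7, 8, 15]
2 → replaces 3 → [2, 7, 8, 15]
14 → replaces 15 → [2, 7, 8, 14]
13 → replaces 14 → [2, 7, 8, 13]
11 → replaces 13 → [2, 7, 8, 11]
6 → replaces 7 → [2, 6, 8, 11]
1 → replaces 2 → [1, 6, 8, 11]
10 → replaces 11 → [1, 6, 8, 10]
4 → replaces 6 → [1, 4, 8, 10]
Four tails, so the longest non-decreasing subsequence has length 4 (e.g. 5, 7, 8, 15).

4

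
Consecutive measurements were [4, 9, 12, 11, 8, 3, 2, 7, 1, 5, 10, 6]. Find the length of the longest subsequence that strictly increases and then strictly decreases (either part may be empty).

8

inc[i] = longest strictly increasing subsequence ending at i; dec[i] = longest strictly decreasing subsequence starting at i:
i:      1  2  3  4  5  6  7  8  9 10 11 12
a[i]:   4  9 12 11  8  3  2  7  1  5 10  6
inc:    1  2  3  3  2  1  1  2  1  2  3  3
dec:    4  5  6  5  4  3  2  2  1  1  2  1
Best peak at i=3 (value 12): inc=3, dec=6, length 3+6−1 = 8.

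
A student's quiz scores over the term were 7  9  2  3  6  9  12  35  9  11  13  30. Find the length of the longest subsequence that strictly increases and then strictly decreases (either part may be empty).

7

inc[i] = longest strictly increasing subsequence ending at i; dec[i] = longest strictly decreasing subsequence starting at i:
i:      1  2  3  4  5  6  7  8  9 10 11 12
a[i]:   7  9  2  3  6  9 12 35  9 11 13 30
inc:    1  2  1  2  3  4  5  6  4  5  6  7
dec:    2  2  1  1  1  1  2  2  1  1  1  1
Best peak at i=8 (value 35): inc=6, dec=2, length 6+2−1 = 7.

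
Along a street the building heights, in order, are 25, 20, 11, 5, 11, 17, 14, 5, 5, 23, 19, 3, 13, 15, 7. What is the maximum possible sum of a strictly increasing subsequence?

Let S[i] be the best sum of a strictly increasing subsequence ending at i:
i:      1  2  3  4  5  6  7  8  9 10 11 12 13 14 15
a[i]:  25 20 11  5 11 17 14  5  5 23 19  3 13 15  7
S:     25 20 11  5 16 33 30  5  5 56 52  3 29 45 12
Maximum is 56 (e.g. 5 + 11 + 17 + 23).

56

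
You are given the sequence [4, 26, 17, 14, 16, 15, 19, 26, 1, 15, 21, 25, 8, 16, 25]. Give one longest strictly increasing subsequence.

4, 14, 16, 19, 21, 25

Patience tails give the LIS length; then backtrack through the dp parents:
4 → extends → [4]
26 → extends → [4, 26]
17 → replaces 26 → [4, 17]
14 → replaces 17 → [4, 14]
16 → extends → [4, 14, 16]
15 → replaces 16 → [4, 14, 15]
19 → extends → [4, 14, 15, 19]
26 → extends → [4, 14, 15, 19, 26]
1 → replaces 4 → [1, 14, 15, 19, 26]
15 → already a tail → [1, 14, 15, 19, 26]
21 → replaces 26 → [1, 14, 15, 19, 21]
25 → extends → [1, 14, 15, 19, 21, 25]
8 → replaces 14 → [1, 8, 15, 19, 21, 25]
16 → replaces 19 → [1, 8, 15, 16, 21, 25]
25 → already a tail → [1, 8, 15, 16, 21, 25]
Length 6; one witness is 4, 14, 16, 19, 21, 25.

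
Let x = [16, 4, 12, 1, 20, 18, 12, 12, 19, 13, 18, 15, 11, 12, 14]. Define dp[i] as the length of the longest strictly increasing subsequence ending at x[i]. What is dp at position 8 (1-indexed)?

dp[i] = 1 + max{dp[j] : j<i, x[j]<x[i]} (or 1 if no such j):
i:      1  2  3  4  5  6  7  8  9 10 11 12 13 14 15
x[i]:  16  4 12  1 20 18 12 12 19 13 18 15 11 12 14
dp:     1  1  2  1  3  3  2  2  4  3  4  4  2  3  4
At index 8 the value is 2.

2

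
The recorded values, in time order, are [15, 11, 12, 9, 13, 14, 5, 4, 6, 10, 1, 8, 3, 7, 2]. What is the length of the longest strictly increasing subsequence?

4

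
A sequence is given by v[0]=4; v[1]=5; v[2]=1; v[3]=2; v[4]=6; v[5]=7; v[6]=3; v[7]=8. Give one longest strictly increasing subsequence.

4, 5, 6, 7, 8

Patience tails give the LIS length; then backtrack through the dp parents:
4 → extends → [4]
5 → extends → [4, 5]
1 → replaces 4 → [1, 5]
2 → replaces 5 → [1, 2]
6 → extends → [1, 2, 6]
7 → extends → [1, 2, 6, 7]
3 → replaces 6 → [1, 2, 3, 7]
8 → extends → [1, 2, 3, 7, 8]
Length 5; one witness is 4, 5, 6, 7, 8.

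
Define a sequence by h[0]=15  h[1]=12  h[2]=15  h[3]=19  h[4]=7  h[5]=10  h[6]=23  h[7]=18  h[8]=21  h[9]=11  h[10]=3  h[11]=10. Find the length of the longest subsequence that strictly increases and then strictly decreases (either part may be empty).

7

inc[i] = longest strictly increasing subsequence ending at i; dec[i] = longest strictly decreasing subsequence starting at i:
i:      0  1  2  3  4  5  6  7  8  9 10 11
h[i]:  15 12 15 19  7 10 23 18 21 11  3 10
inc:    1  1  2  3  1  2  4  3  4  3  1  2
dec:    4  3  3  4  2  2  4  3  3  2  1  1
Best peak at i=6 (value 23): inc=4, dec=4, length 4+4−1 = 7.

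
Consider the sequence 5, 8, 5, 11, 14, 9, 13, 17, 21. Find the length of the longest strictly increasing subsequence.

Track the smallest tail for each achievable length (strict):
5 → extends → [5]
8 → extends → [5, 8]
5 → already a tail → [5, 8]
11 → extends → [5, 8, 11]
14 → extends → [5, 8, 11, 14]
9 → replaces 11 → [5, 8, 9, 14]
13 → replaces 14 → [5, 8, 9, 13]
17 → extends → [5, 8, 9, 13, 17]
21 → extends → [5, 8, 9, 13, 17, 21]
Six tails, so the longest strictly increasing subsequence has length 6 (e.g. 5, 8, 11, 14, 17, 21).

6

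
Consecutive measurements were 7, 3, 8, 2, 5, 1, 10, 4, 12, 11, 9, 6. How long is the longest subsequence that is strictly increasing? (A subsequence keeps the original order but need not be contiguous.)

4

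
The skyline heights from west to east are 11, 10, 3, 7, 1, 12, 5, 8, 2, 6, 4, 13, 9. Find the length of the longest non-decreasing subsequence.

Track the smallest tail for each achievable length (allowing ties):
11 → extends → [11]
10 → replaces 11 → [10]
3 → replaces 10 → [3]
7 → extends → [3, 7]
1 → replaces 3 → [1, 7]
12 → extends → [1, 7, 12]
5 → replaces 7 → [1, 5, 12]
8 → replaces 12 → [1, 5, 8]
2 → replaces 5 → [1, 2, 8]
6 → replaces 8 → [1, 2, 6]
4 → replaces 6 → [1, 2, 4]
13 → extends → [1, 2, 4, 13]
9 → replaces 13 → [1, 2, 4, 9]
Four tails, so the longest non-decreasing subsequence has length 4 (e.g. 3, 7, 12, 13).

4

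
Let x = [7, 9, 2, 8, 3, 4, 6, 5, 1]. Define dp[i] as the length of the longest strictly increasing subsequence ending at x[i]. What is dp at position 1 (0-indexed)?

2

dp[i] = 1 + max{dp[j] : j<i, x[j]<x[i]} (or 1 if no such j):
i:     0 1 2 3 4 5 6 7 8
x[i]:  7 9 2 8 3 4 6 5 1
dp:    1 2 1 2 2 3 4 4 1
At index 1 the value is 2.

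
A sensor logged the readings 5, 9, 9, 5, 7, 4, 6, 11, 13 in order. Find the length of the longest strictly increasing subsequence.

4

Track the smallest tail for each achievable length (strict):
5 → extends → [5]
9 → extends → [5, 9]
9 → already a tail → [5, 9]
5 → already a tail → [5, 9]
7 → replaces 9 → [5, 7]
4 → replaces 5 → [4, 7]
6 → replaces 7 → [4, 6]
11 → extends → [4, 6, 11]
13 → extends → [4, 6, 11, 13]
Four tails, so the longest strictly increasing subsequence has length 4 (e.g. 5, 9, 11, 13).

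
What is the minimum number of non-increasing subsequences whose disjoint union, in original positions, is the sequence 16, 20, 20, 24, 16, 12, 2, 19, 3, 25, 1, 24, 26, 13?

5

Place each on the leftmost legal pile:
16 → new pile 1 (tops now [16])
20 → new pile 2 (tops now [16, 20])
20 → pile 2 (tops now [16, 20])
24 → new pile 3 (tops now [16, 20, 24])
16 → pile 1 (tops now [16, 20, 24])
12 → pile 1 (tops now [12, 20, 24])
2 → pile 1 (tops now [2, 20, 24])
19 → pile 2 (tops now [2, 19, 24])
3 → pile 2 (tops now [2, 3, 24])
25 → new pile 4 (tops now [2, 3, 24, 25])
1 → pile 1 (tops now [1, 3, 24, 25])
24 → pile 3 (tops now [1, 3, 24, 25])
26 → new pile 5 (tops now [1, 3, 24, 25, 26])
13 → pile 3 (tops now [1, 3, 13, 25, 26])
Five piles.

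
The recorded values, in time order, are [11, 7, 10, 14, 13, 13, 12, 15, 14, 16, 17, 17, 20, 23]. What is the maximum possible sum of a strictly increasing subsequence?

122

Let S[i] be the best sum of a strictly increasing subsequence ending at i:
i:       1   2   3   4   5   6   7   8   9  10  11  12  13  14
a[i]:   11   7  10  14  13  13  12  15  14  16  17  17  20  23
S:      11   7  17  31  30  30  29  46  44  62  79  79  99 122
Maximum is 122 (e.g. 7 + 10 + 14 + 15 + 16 + 17 + 20 + 23).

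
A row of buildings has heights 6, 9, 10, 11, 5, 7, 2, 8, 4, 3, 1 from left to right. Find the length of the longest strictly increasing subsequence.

4

Let dp[i] be the length of the longest such subsequence ending at index i:
i:      1  2  3  4  5  6  7  8  9 10 11
a[i]:   6  9 10 11  5  7  2  8  4  3  1
dp:     1  2  3  4  1  2  1  3  2  2  1
Maximum dp value is 4.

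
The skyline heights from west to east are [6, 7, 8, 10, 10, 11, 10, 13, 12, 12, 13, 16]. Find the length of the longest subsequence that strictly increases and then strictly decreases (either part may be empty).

8

inc[i] = longest strictly increasing subsequence ending at i; dec[i] = longest strictly decreasing subsequence starting at i:
i:      1  2  3  4  5  6  7  8  9 10 11 12
a[i]:   6  7  8 10 10 11 10 13 12 12 13 16
inc:    1  2  3  4  4  5  4  6  6  6  7  8
dec:    1  1  1  1  1  2  1  2  1  1  1  1
Best peak at i=12 (value 16): inc=8, dec=1, length 8+1−1 = 8.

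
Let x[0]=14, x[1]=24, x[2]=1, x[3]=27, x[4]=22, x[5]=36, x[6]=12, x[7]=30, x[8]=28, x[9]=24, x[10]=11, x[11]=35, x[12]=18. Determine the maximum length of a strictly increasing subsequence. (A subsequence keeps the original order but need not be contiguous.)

5

Let dp[i] be the length of the longest such subsequence ending at index i:
i:      0  1  2  3  4  5  6  7  8  9 10 11 12
x[i]:  14 24  1 27 22 36 12 30 28 24 11 35 18
dp:     1  2  1  3  2  4  2  4  4  3  2  5  3
Maximum dp value is 5.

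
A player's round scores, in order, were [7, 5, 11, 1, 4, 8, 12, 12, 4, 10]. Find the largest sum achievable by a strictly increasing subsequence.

30

Let S[i] be the best sum of a strictly increasing subsequence ending at i:
i:      1  2  3  4  5  6  7  8  9 10
a[i]:   7  5 11  1  4  8 12 12  4 10
S:      7  5 18  1  5 15 30 30  5 25
Maximum is 30 (e.g. 7 + 11 + 12).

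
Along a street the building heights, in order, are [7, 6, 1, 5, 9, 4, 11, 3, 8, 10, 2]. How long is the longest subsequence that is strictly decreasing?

6

Negate each value so 'decreasing' becomes 'increasing', then run patience tails on the negated sequence:
-7 → extends → [-7]
-6 → extends → [-7, -6]
-1 → extends → [-7, -6, -1]
-5 → replaces -1 → [-7, -6, -5]
-9 → replaces -7 → [-9, -6, -5]
-4 → extends → [-9, -6, -5, -4]
-11 → replaces -9 → [-11, -6, -5, -4]
-3 → extends → [-11, -6, -5, -4, -3]
-8 → replaces -6 → [-11, -8, -5, -4, -3]
-10 → replaces -8 → [-11, -10, -5, -4, -3]
-2 → extends → [-11, -10, -5, -4, -3, -2]
Six tails, so the longest strictly decreasing subsequence of the original has length 6.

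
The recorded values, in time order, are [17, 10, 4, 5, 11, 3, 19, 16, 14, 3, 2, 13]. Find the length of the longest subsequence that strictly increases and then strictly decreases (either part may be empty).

8

inc[i] = longest strictly increasing subsequence ending at i; dec[i] = longest strictly decreasing subsequence starting at i:
i:      1  2  3  4  5  6  7  8  9 10 11 12
a[i]:  17 10  4  5 11  3 19 16 14  3  2 13
inc:    1  1  1  2  3  1  4  4  4  1  1  4
dec:    5  4  3  3  3  2  5  4  3  2  1  1
Best peak at i=7 (value 19): inc=4, dec=5, length 4+5−1 = 8.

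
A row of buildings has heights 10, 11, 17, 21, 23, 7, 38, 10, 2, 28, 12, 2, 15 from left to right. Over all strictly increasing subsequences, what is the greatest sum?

120

Let S[i] be the best sum of a strictly increasing subsequence ending at i:
i:       1   2   3   4   5   6   7   8   9  10  11  12  13
a[i]:   10  11  17  21  23   7  38  10   2  28  12   2  15
S:      10  21  38  59  82   7 120  17   2 110  33   2  48
Maximum is 120 (e.g. 10 + 11 + 17 + 21 + 23 + 38).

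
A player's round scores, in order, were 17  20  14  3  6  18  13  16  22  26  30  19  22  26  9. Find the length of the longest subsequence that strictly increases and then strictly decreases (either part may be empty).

inc[i] = longest strictly increasing subsequence ending at i; dec[i] = longest strictly decreasing subsequence starting at i:
i:      1  2  3  4  5  6  7  8  9 10 11 12 13 14 15
a[i]:  17 20 14  3  6 18 13 16 22 26 30 19 22 26  9
inc:    1  2  1  1  2  3  3  4  5  6  7  5  6  7  3
dec:    4  4  3  1  1  3  2  2  3  3  3  2  2  2  1
Best peak at i=11 (value 30): inc=7, dec=3, length 7+3−1 = 9.

9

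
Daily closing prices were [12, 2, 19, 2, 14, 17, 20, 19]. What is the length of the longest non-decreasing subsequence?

5

Track the smallest tail for each achievable length (allowing ties):
12 → extends → [12]
2 → replaces 12 → [2]
19 → extends → [2, 19]
2 → replaces 19 → [2, 2]
14 → extends → [2, 2, 14]
17 → extends → [2, 2, 14, 17]
20 → extends → [2, 2, 14, 17, 20]
19 → replaces 20 → [2, 2, 14, 17, 19]
Five tails, so the longest non-decreasing subsequence has length 5 (e.g. 2, 2, 14, 17, 20).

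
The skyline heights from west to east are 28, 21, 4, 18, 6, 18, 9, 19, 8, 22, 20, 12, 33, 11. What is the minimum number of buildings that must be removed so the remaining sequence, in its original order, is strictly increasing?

8

Fewest deletions = n − (longest strictly increasing subsequence).
Patience tails:
28 → extends → [28]
21 → replaces 28 → [21]
4 → replaces 21 → [4]
18 → extends → [4, 18]
6 → replaces 18 → [4, 6]
18 → extends → [4, 6, 18]
9 → replaces 18 → [4, 6, 9]
19 → extends → [4, 6, 9, 19]
8 → replaces 9 → [4, 6, 8, 19]
22 → extends → [4, 6, 8, 19, 22]
20 → replaces 22 → [4, 6, 8, 19, 20]
12 → replaces 19 → [4, 6, 8, 12, 20]
33 → extends → [4, 6, 8, 12, 20, 33]
11 → replaces 12 → [4, 6, 8, 11, 20, 33]
Longest strictly increasing subsequence has length 6, so deletions = 14 − 6 = 8.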